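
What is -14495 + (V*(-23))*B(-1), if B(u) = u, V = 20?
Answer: -14035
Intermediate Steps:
-14495 + (V*(-23))*B(-1) = -14495 + (20*(-23))*(-1) = -14495 - 460*(-1) = -14495 + 460 = -14035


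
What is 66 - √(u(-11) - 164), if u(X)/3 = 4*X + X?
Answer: 66 - I*√329 ≈ 66.0 - 18.138*I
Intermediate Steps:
u(X) = 15*X (u(X) = 3*(4*X + X) = 3*(5*X) = 15*X)
66 - √(u(-11) - 164) = 66 - √(15*(-11) - 164) = 66 - √(-165 - 164) = 66 - √(-329) = 66 - I*√329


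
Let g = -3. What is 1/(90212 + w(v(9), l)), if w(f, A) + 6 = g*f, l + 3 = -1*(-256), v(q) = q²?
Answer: 1/89963 ≈ 1.1116e-5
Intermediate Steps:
l = 253 (l = -3 - 1*(-256) = -3 + 256 = 253)
w(f, A) = -6 - 3*f
1/(90212 + w(v(9), l)) = 1/(90212 + (-6 - 3*9²)) = 1/(90212 + (-6 - 3*81)) = 1/(90212 + (-6 - 243)) = 1/(90212 - 249) = 1/89963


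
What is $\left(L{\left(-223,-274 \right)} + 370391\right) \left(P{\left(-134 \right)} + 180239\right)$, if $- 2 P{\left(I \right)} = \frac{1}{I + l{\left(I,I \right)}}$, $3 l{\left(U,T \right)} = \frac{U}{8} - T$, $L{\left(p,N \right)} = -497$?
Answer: $\frac{75936363013938}{1139} \approx 6.6669 \cdot 10^{10}$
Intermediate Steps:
$l{\left(U,T \right)} = - \frac{T}{3} + \frac{U}{24}$ ($l{\left(U,T \right)} = \frac{\frac{U}{8} - T}{3} = \frac{- T + \frac{U}{8}}{3} = - \frac{T}{3} + \frac{U}{24}$)
$P{\left(I \right)} = - \frac{12}{17 I}$ ($P{\left(I \right)} = - \frac{1}{2 \left(I + \left(- \frac{I}{3} + \frac{I}{24}\right)\right)} = - \frac{1}{2 \left(I - \frac{7 I}{24}\right)} = - \frac{1}{2 \frac{17 I}{24}} = - \frac{\frac{24}{17} \frac{1}{I}}{2} = - \frac{12}{17 I}$)
$\left(L{\left(-223,-274 \right)} + 370391\right) \left(P{\left(-134 \right)} + 180239\right) = \left(-497 + 370391\right) \left(- \frac{12}{17 \left(-134\right)} + 180239\right) = 369894 \left(\left(- \frac{12}{17}\right) \left(- \frac{1}{134}\right) + 180239\right) = 369894 \left(\frac{6}{1139} + 180239\right) = 369894 \cdot \frac{205292227}{1139} = \frac{75936363013938}{1139}$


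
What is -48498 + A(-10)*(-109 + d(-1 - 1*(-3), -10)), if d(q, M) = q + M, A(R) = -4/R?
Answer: -242724/5 ≈ -48545.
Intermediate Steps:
d(q, M) = M + q
-48498 + A(-10)*(-109 + d(-1 - 1*(-3), -10)) = -48498 + (-4/(-10))*(-109 + (-10 + (-1 - 1*(-3)))) = -48498 + (-4*(-⅒))*(-109 + (-10 + (-1 + 3))) = -48498 + 2*(-109 + (-10 + 2))/5 = -48498 + 2*(-109 - 8)/5 = -48498 + (⅖)*(-117) = -48498 - 234/5 = -242724/5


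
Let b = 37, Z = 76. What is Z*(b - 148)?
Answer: -8436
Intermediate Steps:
Z*(b - 148) = 76*(37 - 148) = 76*(-111) = -8436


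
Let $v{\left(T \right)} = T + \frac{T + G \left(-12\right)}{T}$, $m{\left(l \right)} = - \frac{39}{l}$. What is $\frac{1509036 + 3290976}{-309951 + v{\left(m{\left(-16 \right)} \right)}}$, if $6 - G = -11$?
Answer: $- \frac{998402496}{64486501} \approx -15.482$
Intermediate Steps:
$G = 17$ ($G = 6 - -11 = 6 + 11 = 17$)
$v{\left(T \right)} = T + \frac{-204 + T}{T}$ ($v{\left(T \right)} = T + \frac{T + 17 \left(-12\right)}{T} = T + \frac{T - 204}{T} = T + \frac{-204 + T}{T}$)
$\frac{1509036 + 3290976}{-309951 + v{\left(m{\left(-16 \right)} \right)}} = \frac{1509036 + 3290976}{-309951 - \left(-1 - \frac{39}{16} + \frac{1088}{13}\right)} = \frac{4800012}{-309951 - \left(- \frac{55}{16} + \frac{1088}{13}\right)} = \frac{4800012}{-309951 + \left(1 + \frac{39}{16} - \frac{204}{\frac{39}{16}}\right)} = \frac{4800012}{-309951 + \left(1 + \frac{39}{16} - \frac{1088}{13}\right)} = \frac{4800012}{-309951 - \frac{16693}{208}} = \frac{4800012}{- \frac{64486501}{208}} = 4800012 \left(- \frac{208}{64486501}\right) = - \frac{998402496}{64486501}$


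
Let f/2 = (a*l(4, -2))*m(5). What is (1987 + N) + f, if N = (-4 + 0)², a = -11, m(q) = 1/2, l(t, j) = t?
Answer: 1959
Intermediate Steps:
m(q) = ½
N = 16 (N = (-4)² = 16)
f = -44 (f = 2*(-11*4*(½)) = 2*(-44*½) = 2*(-22) = -44)
(1987 + N) + f = (1987 + 16) - 44 = 2003 - 44 = 1959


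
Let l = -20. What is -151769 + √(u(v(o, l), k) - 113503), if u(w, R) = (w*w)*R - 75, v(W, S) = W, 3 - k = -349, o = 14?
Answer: -151769 + 3*I*√4954 ≈ -1.5177e+5 + 211.15*I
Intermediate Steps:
k = 352 (k = 3 - 1*(-349) = 3 + 349 = 352)
u(w, R) = -75 + R*w² (u(w, R) = w²*R - 75 = R*w² - 75 = -75 + R*w²)
-151769 + √(u(v(o, l), k) - 113503) = -151769 + √((-75 + 352*14²) - 113503) = -151769 + √((-75 + 352*196) - 113503) = -151769 + √((-75 + 68992) - 113503) = -151769 + √(68917 - 113503) = -151769 + √(-44586) = -151769 + 3*I*√4954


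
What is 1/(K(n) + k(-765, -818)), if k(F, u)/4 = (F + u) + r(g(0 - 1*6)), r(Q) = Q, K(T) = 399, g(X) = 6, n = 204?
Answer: -1/5909 ≈ -0.00016923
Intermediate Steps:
k(F, u) = 24 + 4*F + 4*u (k(F, u) = 4*((F + u) + 6) = 4*(6 + F + u) = 24 + 4*F + 4*u)
1/(K(n) + k(-765, -818)) = 1/(399 + (24 + 4*(-765) + 4*(-818))) = 1/(399 + (24 - 3060 - 3272)) = 1/(399 - 6308) = 1/(-5909) = -1/5909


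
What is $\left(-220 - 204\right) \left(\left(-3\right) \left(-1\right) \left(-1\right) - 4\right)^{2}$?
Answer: $-20776$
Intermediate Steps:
$\left(-220 - 204\right) \left(\left(-3\right) \left(-1\right) \left(-1\right) - 4\right)^{2} = \left(-220 - 204\right) \left(3 \left(-1\right) - 4\right)^{2} = - 424 \left(-3 - 4\right)^{2} = - 424 \left(-7\right)^{2} = \left(-424\right) 49 = -20776$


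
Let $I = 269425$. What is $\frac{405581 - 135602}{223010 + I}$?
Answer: $\frac{2903}{5295} \approx 0.54825$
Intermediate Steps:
$\frac{405581 - 135602}{223010 + I} = \frac{405581 - 135602}{223010 + 269425} = \frac{269979}{492435} = 269979 \cdot \frac{1}{492435} = \frac{2903}{5295}$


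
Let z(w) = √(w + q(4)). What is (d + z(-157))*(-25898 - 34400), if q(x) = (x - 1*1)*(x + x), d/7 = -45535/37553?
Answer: 19219686010/37553 - 60298*I*√133 ≈ 5.118e+5 - 6.9539e+5*I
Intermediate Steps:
d = -318745/37553 (d = 7*(-45535/37553) = -318745/37553 ≈ -8.4879)
q(x) = 2*x*(-1 + x) (q(x) = (x - 1)*(2*x) = (-1 + x)*(2*x) = 2*x*(-1 + x))
z(w) = √(24 + w) (z(w) = √(w + 2*4*(-1 + 4)) = √(w + 2*4*3) = √(w + 24) = √(24 + w))
(d + z(-157))*(-25898 - 34400) = (-318745/37553 + √(24 - 157))*(-25898 - 34400) = (-318745/37553 + √(-133))*(-60298) = (-318745/37553 + I*√133)*(-60298) = 19219686010/37553 - 60298*I*√133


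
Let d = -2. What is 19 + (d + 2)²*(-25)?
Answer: 19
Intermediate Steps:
19 + (d + 2)²*(-25) = 19 + (-2 + 2)²*(-25) = 19 + 0²*(-25) = 19 + 0*(-25) = 19 + 0 = 19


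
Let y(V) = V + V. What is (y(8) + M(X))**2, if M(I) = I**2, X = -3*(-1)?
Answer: 625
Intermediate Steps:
y(V) = 2*V
X = 3 (X = -1*(-3) = 3)
(y(8) + M(X))**2 = (2*8 + 3**2)**2 = (16 + 9)**2 = 25**2 = 625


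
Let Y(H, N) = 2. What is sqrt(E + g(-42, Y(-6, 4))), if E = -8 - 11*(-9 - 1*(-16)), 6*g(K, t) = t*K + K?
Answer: I*sqrt(106) ≈ 10.296*I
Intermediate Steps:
g(K, t) = K/6 + K*t/6 (g(K, t) = (t*K + K)/6 = (K*t + K)/6 = (K + K*t)/6 = K/6 + K*t/6)
E = -85 (E = -8 - 11*(-9 + 16) = -8 - 11*7 = -8 - 77 = -85)
sqrt(E + g(-42, Y(-6, 4))) = sqrt(-85 + (1/6)*(-42)*(1 + 2)) = sqrt(-85 + (1/6)*(-42)*3) = sqrt(-85 - 21) = sqrt(-106) = I*sqrt(106)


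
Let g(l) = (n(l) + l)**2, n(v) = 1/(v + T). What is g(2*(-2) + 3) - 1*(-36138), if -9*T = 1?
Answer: 3614161/100 ≈ 36142.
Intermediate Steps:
T = -1/9 (T = -1/9*1 = -1/9 ≈ -0.11111)
n(v) = 1/(-1/9 + v) (n(v) = 1/(v - 1/9) = 1/(-1/9 + v))
g(l) = (l + 9/(-1 + 9*l))**2 (g(l) = (9/(-1 + 9*l) + l)**2 = (l + 9/(-1 + 9*l))**2)
g(2*(-2) + 3) - 1*(-36138) = ((2*(-2) + 3) + 1/(-1/9 + (2*(-2) + 3)))**2 - 1*(-36138) = ((-4 + 3) + 1/(-1/9 + (-4 + 3)))**2 + 36138 = (-1 + 1/(-1/9 - 1))**2 + 36138 = (-1 + 1/(-10/9))**2 + 36138 = (-1 - 9/10)**2 + 36138 = (-19/10)**2 + 36138 = 361/100 + 36138 = 3614161/100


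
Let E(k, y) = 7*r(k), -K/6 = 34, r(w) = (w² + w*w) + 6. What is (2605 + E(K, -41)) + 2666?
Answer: 587937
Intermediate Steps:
r(w) = 6 + 2*w² (r(w) = (w² + w²) + 6 = 2*w² + 6 = 6 + 2*w²)
K = -204 (K = -6*34 = -204)
E(k, y) = 42 + 14*k² (E(k, y) = 7*(6 + 2*k²) = 42 + 14*k²)
(2605 + E(K, -41)) + 2666 = (2605 + (42 + 14*(-204)²)) + 2666 = (2605 + (42 + 14*41616)) + 2666 = (2605 + (42 + 582624)) + 2666 = (2605 + 582666) + 2666 = 585271 + 2666 = 587937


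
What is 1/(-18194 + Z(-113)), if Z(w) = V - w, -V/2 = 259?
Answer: -1/18599 ≈ -5.3766e-5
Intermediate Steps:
V = -518 (V = -2*259 = -518)
Z(w) = -518 - w
1/(-18194 + Z(-113)) = 1/(-18194 + (-518 - 1*(-113))) = 1/(-18194 + (-518 + 113)) = 1/(-18194 - 405) = 1/(-18599) = -1/18599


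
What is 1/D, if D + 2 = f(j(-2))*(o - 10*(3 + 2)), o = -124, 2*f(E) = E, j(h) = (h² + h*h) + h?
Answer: -1/524 ≈ -0.0019084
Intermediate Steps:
j(h) = h + 2*h² (j(h) = (h² + h²) + h = 2*h² + h = h + 2*h²)
f(E) = E/2
D = -524 (D = -2 + ((-2*(1 + 2*(-2)))/2)*(-124 - 10*(3 + 2)) = -2 + ((-2*(1 - 4))/2)*(-124 - 10*5) = -2 + ((-2*(-3))/2)*(-124 - 50) = -2 + ((½)*6)*(-174) = -2 + 3*(-174) = -2 - 522 = -524)
1/D = 1/(-524) = -1/524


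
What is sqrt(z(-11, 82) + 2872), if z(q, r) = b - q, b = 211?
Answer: sqrt(3094) ≈ 55.624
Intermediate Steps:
z(q, r) = 211 - q
sqrt(z(-11, 82) + 2872) = sqrt((211 - 1*(-11)) + 2872) = sqrt((211 + 11) + 2872) = sqrt(222 + 2872) = sqrt(3094)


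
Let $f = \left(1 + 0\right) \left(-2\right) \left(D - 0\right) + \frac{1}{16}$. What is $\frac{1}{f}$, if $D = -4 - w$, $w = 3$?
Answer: $\frac{16}{225} \approx 0.071111$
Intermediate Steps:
$D = -7$ ($D = -4 - 3 = -7$)
$f = \frac{225}{16}$ ($f = \left(1 + 0\right) \left(-2\right) \left(-7 - 0\right) + \frac{1}{16} = 1 \left(-2\right) \left(-7 + 0\right) + \frac{1}{16} = \left(-2\right) \left(-7\right) + \frac{1}{16} = 14 + \frac{1}{16} = \frac{225}{16} \approx 14.063$)
$\frac{1}{f} = \frac{1}{\frac{225}{16}} = \frac{16}{225}$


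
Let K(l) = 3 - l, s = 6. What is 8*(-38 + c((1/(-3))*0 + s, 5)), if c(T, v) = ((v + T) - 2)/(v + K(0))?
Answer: -295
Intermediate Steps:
c(T, v) = (-2 + T + v)/(3 + v) (c(T, v) = ((v + T) - 2)/(v + (3 - 1*0)) = ((T + v) - 2)/(v + (3 + 0)) = (-2 + T + v)/(v + 3) = (-2 + T + v)/(3 + v))
8*(-38 + c((1/(-3))*0 + s, 5)) = 8*(-38 + (-2 + ((1/(-3))*0 + 6) + 5)/(3 + 5)) = 8*(-38 + (-2 + ((1*(-1/3))*0 + 6) + 5)/8) = 8*(-38 + (-2 + (-1/3*0 + 6) + 5)/8) = 8*(-38 + (-2 + (0 + 6) + 5)/8) = 8*(-38 + (-2 + 6 + 5)/8) = 8*(-38 + (1/8)*9) = 8*(-38 + 9/8) = 8*(-295/8) = -295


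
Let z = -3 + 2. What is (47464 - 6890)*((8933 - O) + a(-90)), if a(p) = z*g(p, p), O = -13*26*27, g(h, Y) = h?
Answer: 736377526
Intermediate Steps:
z = -1
O = -9126 (O = -338*27 = -9126)
a(p) = -p
(47464 - 6890)*((8933 - O) + a(-90)) = (47464 - 6890)*((8933 - 1*(-9126)) - 1*(-90)) = 40574*((8933 + 9126) + 90) = 40574*(18059 + 90) = 40574*18149 = 736377526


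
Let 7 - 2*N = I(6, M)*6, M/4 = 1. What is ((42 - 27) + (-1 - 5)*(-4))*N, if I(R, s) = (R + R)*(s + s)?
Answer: -22191/2 ≈ -11096.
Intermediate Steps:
M = 4 (M = 4*1 = 4)
I(R, s) = 4*R*s (I(R, s) = (2*R)*(2*s) = 4*R*s)
N = -569/2 (N = 7/2 - 4*6*4*6/2 = 7/2 - 48*6 = 7/2 - ½*576 = 7/2 - 288 = -569/2 ≈ -284.50)
((42 - 27) + (-1 - 5)*(-4))*N = ((42 - 27) + (-1 - 5)*(-4))*(-569/2) = (15 - 6*(-4))*(-569/2) = (15 + 24)*(-569/2) = 39*(-569/2) = -22191/2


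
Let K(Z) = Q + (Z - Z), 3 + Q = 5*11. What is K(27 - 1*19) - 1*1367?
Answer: -1315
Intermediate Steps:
Q = 52 (Q = -3 + 5*11 = -3 + 55 = 52)
K(Z) = 52 (K(Z) = 52 + (Z - Z) = 52 + 0 = 52)
K(27 - 1*19) - 1*1367 = 52 - 1*1367 = 52 - 1367 = -1315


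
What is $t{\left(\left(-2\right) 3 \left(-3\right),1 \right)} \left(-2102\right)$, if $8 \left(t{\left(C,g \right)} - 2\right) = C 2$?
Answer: $-13663$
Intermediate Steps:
$t{\left(C,g \right)} = 2 + \frac{C}{4}$ ($t{\left(C,g \right)} = 2 + \frac{C 2}{8} = 2 + \frac{2 C}{8} = 2 + \frac{C}{4}$)
$t{\left(\left(-2\right) 3 \left(-3\right),1 \right)} \left(-2102\right) = \left(2 + \frac{\left(-2\right) 3 \left(-3\right)}{4}\right) \left(-2102\right) = \left(2 + \frac{\left(-6\right) \left(-3\right)}{4}\right) \left(-2102\right) = \left(2 + \frac{1}{4} \cdot 18\right) \left(-2102\right) = \left(2 + \frac{9}{2}\right) \left(-2102\right) = \frac{13}{2} \left(-2102\right) = -13663$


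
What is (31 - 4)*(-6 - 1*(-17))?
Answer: 297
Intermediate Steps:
(31 - 4)*(-6 - 1*(-17)) = 27*(-6 + 17) = 27*11 = 297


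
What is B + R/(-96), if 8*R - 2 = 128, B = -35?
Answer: -13505/384 ≈ -35.169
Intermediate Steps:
R = 65/4 (R = 1/4 + (1/8)*128 = 1/4 + 16 = 65/4 ≈ 16.250)
B + R/(-96) = -35 + (65/4)/(-96) = -35 - 1/96*65/4 = -35 - 65/384 = -13505/384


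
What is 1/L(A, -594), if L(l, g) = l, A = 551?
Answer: 1/551 ≈ 0.0018149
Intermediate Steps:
1/L(A, -594) = 1/551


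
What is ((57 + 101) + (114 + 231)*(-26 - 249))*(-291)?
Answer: 27562647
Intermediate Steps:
((57 + 101) + (114 + 231)*(-26 - 249))*(-291) = (158 + 345*(-275))*(-291) = (158 - 94875)*(-291) = -94717*(-291) = 27562647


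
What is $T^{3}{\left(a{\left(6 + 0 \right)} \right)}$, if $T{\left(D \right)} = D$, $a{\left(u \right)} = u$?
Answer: $216$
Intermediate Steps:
$T^{3}{\left(a{\left(6 + 0 \right)} \right)} = \left(6 + 0\right)^{3} = 6^{3} = 216$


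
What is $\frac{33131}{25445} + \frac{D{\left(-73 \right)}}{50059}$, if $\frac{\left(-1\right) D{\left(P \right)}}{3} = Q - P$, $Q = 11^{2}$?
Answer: $\frac{234813677}{181964465} \approx 1.2904$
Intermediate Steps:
$Q = 121$
$D{\left(P \right)} = -363 + 3 P$ ($D{\left(P \right)} = - 3 \left(121 - P\right) = -363 + 3 P$)
$\frac{33131}{25445} + \frac{D{\left(-73 \right)}}{50059} = \frac{33131}{25445} + \frac{-363 + 3 \left(-73\right)}{50059} = 33131 \cdot \frac{1}{25445} + \left(-363 - 219\right) \frac{1}{50059} = \frac{4733}{3635} - \frac{582}{50059} = \frac{234813677}{181964465}$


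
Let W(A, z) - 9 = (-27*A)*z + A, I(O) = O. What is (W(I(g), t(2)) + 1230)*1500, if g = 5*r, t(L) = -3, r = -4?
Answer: -601500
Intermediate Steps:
g = -20 (g = 5*(-4) = -20)
W(A, z) = 9 + A - 27*A*z (W(A, z) = 9 + ((-27*A)*z + A) = 9 + (-27*A*z + A) = 9 + (A - 27*A*z) = 9 + A - 27*A*z)
(W(I(g), t(2)) + 1230)*1500 = ((9 - 20 - 27*(-20)*(-3)) + 1230)*1500 = ((9 - 20 - 1620) + 1230)*1500 = (-1631 + 1230)*1500 = -401*1500 = -601500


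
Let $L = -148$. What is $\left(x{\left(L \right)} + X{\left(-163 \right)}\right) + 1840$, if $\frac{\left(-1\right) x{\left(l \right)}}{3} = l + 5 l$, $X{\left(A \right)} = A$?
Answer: $4341$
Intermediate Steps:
$x{\left(l \right)} = - 18 l$ ($x{\left(l \right)} = - 3 \left(l + 5 l\right) = - 3 \cdot 6 l = - 18 l$)
$\left(x{\left(L \right)} + X{\left(-163 \right)}\right) + 1840 = \left(\left(-18\right) \left(-148\right) - 163\right) + 1840 = \left(2664 - 163\right) + 1840 = 2501 + 1840 = 4341$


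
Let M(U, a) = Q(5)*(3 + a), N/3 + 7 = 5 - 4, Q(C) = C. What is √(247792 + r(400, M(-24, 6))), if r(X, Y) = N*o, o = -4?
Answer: 2*√61966 ≈ 497.86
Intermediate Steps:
N = -18 (N = -21 + 3*(5 - 4) = -21 + 3*1 = -21 + 3 = -18)
M(U, a) = 15 + 5*a (M(U, a) = 5*(3 + a) = 15 + 5*a)
r(X, Y) = 72 (r(X, Y) = -18*(-4) = 72)
√(247792 + r(400, M(-24, 6))) = √(247792 + 72) = √247864 = 2*√61966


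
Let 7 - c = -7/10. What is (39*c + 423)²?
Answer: 52316289/100 ≈ 5.2316e+5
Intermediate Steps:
c = 77/10 (c = 7 - (-7)/10 = 7 - 1*(-7/10) = 7 + 7/10 = 77/10 ≈ 7.7000)
(39*c + 423)² = (39*(77/10) + 423)² = (3003/10 + 423)² = (7233/10)² = 52316289/100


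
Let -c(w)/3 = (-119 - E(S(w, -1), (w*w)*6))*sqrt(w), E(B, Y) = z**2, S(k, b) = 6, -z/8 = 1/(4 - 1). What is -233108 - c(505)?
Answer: -233108 - 1135*sqrt(505)/3 ≈ -2.4161e+5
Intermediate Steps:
z = -8/3 (z = -8/(4 - 1) = -8/3 ≈ -2.6667)
E(B, Y) = 64/9 (E(B, Y) = (-8/3)**2 = 64/9)
c(w) = 1135*sqrt(w)/3 (c(w) = -3*(-119 - 1*64/9)*sqrt(w) = -3*(-119 - 64/9)*sqrt(w) = -(-1135)*sqrt(w)/3 = 1135*sqrt(w)/3)
-233108 - c(505) = -233108 - 1135*sqrt(505)/3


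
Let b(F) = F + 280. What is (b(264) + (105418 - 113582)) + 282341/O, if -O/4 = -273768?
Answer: -8344166299/1095072 ≈ -7619.7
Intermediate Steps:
O = 1095072 (O = -4*(-273768) = 1095072)
b(F) = 280 + F
(b(264) + (105418 - 113582)) + 282341/O = ((280 + 264) + (105418 - 113582)) + 282341/1095072 = (544 - 8164) + 282341*(1/1095072) = -7620 + 282341/1095072 = -8344166299/1095072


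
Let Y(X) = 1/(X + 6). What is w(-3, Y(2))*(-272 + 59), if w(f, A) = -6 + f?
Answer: 1917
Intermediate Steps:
Y(X) = 1/(6 + X)
w(-3, Y(2))*(-272 + 59) = (-6 - 3)*(-272 + 59) = -9*(-213) = 1917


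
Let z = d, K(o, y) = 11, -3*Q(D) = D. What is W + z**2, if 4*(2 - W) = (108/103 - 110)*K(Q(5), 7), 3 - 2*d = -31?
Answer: 121667/206 ≈ 590.62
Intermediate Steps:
d = 17 (d = 3/2 - 1/2*(-31) = 3/2 + 31/2 = 17)
Q(D) = -D/3
W = 62133/206 (W = 2 - (108/103 - 110)*11/4 = 2 - (-5611)*11/206 = 2 - 1/4*(-123442/103) = 2 + 61721/206 = 62133/206 ≈ 301.62)
z = 17
W + z**2 = 62133/206 + 17**2 = 62133/206 + 289 = 121667/206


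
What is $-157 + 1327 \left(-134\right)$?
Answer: $-177975$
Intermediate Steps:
$-157 + 1327 \left(-134\right) = -157 - 177818 = -177975$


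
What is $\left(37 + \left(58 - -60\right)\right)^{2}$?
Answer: $24025$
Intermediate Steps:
$\left(37 + \left(58 - -60\right)\right)^{2} = \left(37 + \left(58 + 60\right)\right)^{2} = \left(37 + 118\right)^{2} = 155^{2} = 24025$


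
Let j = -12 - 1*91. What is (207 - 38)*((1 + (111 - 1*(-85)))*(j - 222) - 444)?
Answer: -10895261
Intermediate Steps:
j = -103 (j = -12 - 91 = -103)
(207 - 38)*((1 + (111 - 1*(-85)))*(j - 222) - 444) = (207 - 38)*((1 + (111 - 1*(-85)))*(-103 - 222) - 444) = 169*((1 + (111 + 85))*(-325) - 444) = 169*((1 + 196)*(-325) - 444) = 169*(197*(-325) - 444) = 169*(-64025 - 444) = 169*(-64469) = -10895261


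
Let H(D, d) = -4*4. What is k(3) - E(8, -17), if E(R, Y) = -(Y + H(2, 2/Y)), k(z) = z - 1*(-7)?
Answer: -23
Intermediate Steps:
H(D, d) = -16
k(z) = 7 + z (k(z) = z + 7 = 7 + z)
E(R, Y) = 16 - Y (E(R, Y) = -(Y - 16) = -(-16 + Y) = 16 - Y)
k(3) - E(8, -17) = (7 + 3) - (16 - 1*(-17)) = 10 - (16 + 17) = 10 - 1*33 = 10 - 33 = -23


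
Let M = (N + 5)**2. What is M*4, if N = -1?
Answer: 64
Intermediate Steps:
M = 16 (M = (-1 + 5)**2 = 4**2 = 16)
M*4 = 16*4 = 64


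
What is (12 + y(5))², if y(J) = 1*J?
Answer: 289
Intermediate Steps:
y(J) = J
(12 + y(5))² = (12 + 5)² = 17² = 289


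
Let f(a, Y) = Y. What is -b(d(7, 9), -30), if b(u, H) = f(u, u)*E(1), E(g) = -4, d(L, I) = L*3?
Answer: 84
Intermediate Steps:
d(L, I) = 3*L
b(u, H) = -4*u (b(u, H) = u*(-4) = -4*u)
-b(d(7, 9), -30) = -(-4)*3*7 = -(-4)*21 = -1*(-84) = 84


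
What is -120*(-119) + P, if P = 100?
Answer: 14380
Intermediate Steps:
-120*(-119) + P = -120*(-119) + 100 = 14280 + 100 = 14380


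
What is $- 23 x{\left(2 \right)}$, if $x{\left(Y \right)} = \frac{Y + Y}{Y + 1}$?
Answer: $- \frac{92}{3} \approx -30.667$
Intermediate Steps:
$x{\left(Y \right)} = \frac{2 Y}{1 + Y}$
$- 23 x{\left(2 \right)} = - 23 \cdot 2 \cdot 2 \frac{1}{1 + 2} = - 23 \cdot 2 \cdot 2 \cdot \frac{1}{3} = \left(-23\right) \frac{4}{3} = - \frac{92}{3}$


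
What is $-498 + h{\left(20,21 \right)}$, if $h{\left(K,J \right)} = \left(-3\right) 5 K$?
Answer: $-798$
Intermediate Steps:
$h{\left(K,J \right)} = - 15 K$
$-498 + h{\left(20,21 \right)} = -498 - 300 = -798$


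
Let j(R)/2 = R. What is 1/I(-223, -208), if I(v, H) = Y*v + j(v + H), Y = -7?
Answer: 1/699 ≈ 0.0014306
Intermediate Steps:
j(R) = 2*R
I(v, H) = -5*v + 2*H (I(v, H) = -7*v + 2*(v + H) = -7*v + 2*(H + v) = -7*v + (2*H + 2*v) = -5*v + 2*H)
1/I(-223, -208) = 1/(-5*(-223) + 2*(-208)) = 1/(1115 - 416) = 1/699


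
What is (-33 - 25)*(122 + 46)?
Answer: -9744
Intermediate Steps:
(-33 - 25)*(122 + 46) = -58*168 = -9744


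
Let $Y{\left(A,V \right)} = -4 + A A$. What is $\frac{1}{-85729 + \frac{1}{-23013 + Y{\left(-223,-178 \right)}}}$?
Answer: $- \frac{26712}{2289993047} \approx -1.1665 \cdot 10^{-5}$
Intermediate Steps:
$Y{\left(A,V \right)} = -4 + A^{2}$
$\frac{1}{-85729 + \frac{1}{-23013 + Y{\left(-223,-178 \right)}}} = \frac{1}{-85729 + \frac{1}{-23013 - \left(4 - \left(-223\right)^{2}\right)}} = \frac{1}{-85729 + \frac{1}{-23013 + \left(-4 + 49729\right)}} = \frac{1}{-85729 + \frac{1}{-23013 + 49725}} = \frac{1}{-85729 + \frac{1}{26712}} = \frac{1}{- \frac{2289993047}{26712}} = - \frac{26712}{2289993047}$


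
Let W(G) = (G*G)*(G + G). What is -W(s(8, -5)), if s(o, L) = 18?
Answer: -11664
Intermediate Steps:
W(G) = 2*G³ (W(G) = G²*(2*G) = 2*G³)
-W(s(8, -5)) = -2*18³ = -2*5832 = -1*11664 = -11664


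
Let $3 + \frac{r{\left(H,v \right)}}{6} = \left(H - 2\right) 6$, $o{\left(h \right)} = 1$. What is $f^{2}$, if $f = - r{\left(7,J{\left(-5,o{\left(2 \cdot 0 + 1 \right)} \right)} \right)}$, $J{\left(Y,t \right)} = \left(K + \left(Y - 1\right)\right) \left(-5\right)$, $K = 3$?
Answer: $26244$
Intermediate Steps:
$J{\left(Y,t \right)} = -10 - 5 Y$ ($J{\left(Y,t \right)} = \left(3 + \left(Y - 1\right)\right) \left(-5\right) = \left(3 + \left(-1 + Y\right)\right) \left(-5\right) = \left(2 + Y\right) \left(-5\right) = -10 - 5 Y$)
$r{\left(H,v \right)} = -90 + 36 H$ ($r{\left(H,v \right)} = -18 + 6 \left(H - 2\right) 6 = -18 + 6 \left(-2 + H\right) 6 = -18 + 6 \left(-12 + 6 H\right) = -18 + \left(-72 + 36 H\right) = -90 + 36 H$)
$f = -162$ ($f = - (-90 + 36 \cdot 7) = - (-90 + 252) = \left(-1\right) 162 = -162$)
$f^{2} = \left(-162\right)^{2} = 26244$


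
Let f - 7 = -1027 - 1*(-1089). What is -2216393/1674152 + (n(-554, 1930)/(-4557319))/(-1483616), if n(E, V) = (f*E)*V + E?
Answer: -936615421194884165/707466436166518288 ≈ -1.3239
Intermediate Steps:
f = 69 (f = 7 + (-1027 - 1*(-1089)) = 7 + (-1027 + 1089) = 7 + 62 = 69)
n(E, V) = E + 69*E*V (n(E, V) = (69*E)*V + E = 69*E*V + E = E + 69*E*V)
-2216393/1674152 + (n(-554, 1930)/(-4557319))/(-1483616) = -2216393/1674152 + (-554*(1 + 69*1930)/(-4557319))/(-1483616) = -2216393*1/1674152 + (-554*(1 + 133170)*(-1/4557319))*(-1/1483616) = -2216393/1674152 + (-554*133171*(-1/4557319))*(-1/1483616) = -2216393/1674152 - 73776734*(-1/4557319)*(-1/1483616) = -2216393/1674152 + (73776734/4557319)*(-1/1483616) = -2216393/1674152 - 36888367/3380655692752 = -936615421194884165/707466436166518288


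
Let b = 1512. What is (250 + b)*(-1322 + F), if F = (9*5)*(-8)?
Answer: -2963684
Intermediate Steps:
F = -360 (F = 45*(-8) = -360)
(250 + b)*(-1322 + F) = (250 + 1512)*(-1322 - 360) = 1762*(-1682) = -2963684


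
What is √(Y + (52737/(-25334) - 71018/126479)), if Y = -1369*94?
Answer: I*√1321248784427454481232966/3204218986 ≈ 358.73*I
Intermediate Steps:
Y = -128686
√(Y + (52737/(-25334) - 71018/126479)) = √(-128686 + (52737/(-25334) - 71018/126479)) = √(-128686 + (52737*(-1/25334) - 71018*1/126479)) = √(-128686 + (-52737/25334 - 71018/126479)) = √(-128686 - 8469293035/3204218986) = √(-412346593725431/3204218986) = I*√1321248784427454481232966/3204218986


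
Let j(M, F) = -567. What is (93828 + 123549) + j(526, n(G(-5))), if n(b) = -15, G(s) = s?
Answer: 216810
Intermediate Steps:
(93828 + 123549) + j(526, n(G(-5))) = (93828 + 123549) - 567 = 217377 - 567 = 216810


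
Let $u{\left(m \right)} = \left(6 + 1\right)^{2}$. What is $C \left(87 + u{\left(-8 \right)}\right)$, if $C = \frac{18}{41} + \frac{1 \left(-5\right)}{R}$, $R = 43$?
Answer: $\frac{77384}{1763} \approx 43.893$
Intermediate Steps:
$u{\left(m \right)} = 49$ ($u{\left(m \right)} = 7^{2} = 49$)
$C = \frac{569}{1763}$ ($C = \frac{18}{41} + \frac{1 \left(-5\right)}{43} = 18 \cdot \frac{1}{41} - \frac{5}{43} = \frac{18}{41} - \frac{5}{43} = \frac{569}{1763} \approx 0.32275$)
$C \left(87 + u{\left(-8 \right)}\right) = \frac{569 \left(87 + 49\right)}{1763} = \frac{569}{1763} \cdot 136 = \frac{77384}{1763}$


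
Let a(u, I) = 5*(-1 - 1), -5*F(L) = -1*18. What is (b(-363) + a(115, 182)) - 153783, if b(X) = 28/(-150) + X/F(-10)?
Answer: -7694701/50 ≈ -1.5389e+5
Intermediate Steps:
F(L) = 18/5 (F(L) = -(-1)*18/5 = -⅕*(-18) = 18/5)
b(X) = -14/75 + 5*X/18 (b(X) = 28/(-150) + X/(18/5) = 28*(-1/150) + X*(5/18) = -14/75 + 5*X/18)
a(u, I) = -10 (a(u, I) = 5*(-2) = -10)
(b(-363) + a(115, 182)) - 153783 = ((-14/75 + (5/18)*(-363)) - 10) - 153783 = ((-14/75 - 605/6) - 10) - 153783 = (-5051/50 - 10) - 153783 = -5551/50 - 153783 = -7694701/50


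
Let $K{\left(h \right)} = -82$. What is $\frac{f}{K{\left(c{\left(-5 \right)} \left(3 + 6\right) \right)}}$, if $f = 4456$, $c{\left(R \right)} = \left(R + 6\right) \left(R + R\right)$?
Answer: $- \frac{2228}{41} \approx -54.341$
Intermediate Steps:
$c{\left(R \right)} = 2 R \left(6 + R\right)$ ($c{\left(R \right)} = \left(6 + R\right) 2 R = 2 R \left(6 + R\right)$)
$\frac{f}{K{\left(c{\left(-5 \right)} \left(3 + 6\right) \right)}} = \frac{4456}{-82} = 4456 \left(- \frac{1}{82}\right) = - \frac{2228}{41}$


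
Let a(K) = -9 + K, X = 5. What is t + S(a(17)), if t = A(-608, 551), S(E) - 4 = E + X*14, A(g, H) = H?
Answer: 633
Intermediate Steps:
S(E) = 74 + E (S(E) = 4 + (E + 5*14) = 4 + (E + 70) = 4 + (70 + E) = 74 + E)
t = 551
t + S(a(17)) = 551 + (74 + (-9 + 17)) = 551 + (74 + 8) = 551 + 82 = 633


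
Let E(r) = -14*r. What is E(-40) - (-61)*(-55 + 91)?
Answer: 2756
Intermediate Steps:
E(-40) - (-61)*(-55 + 91) = -14*(-40) - (-61)*(-55 + 91) = 560 - (-61)*36 = 560 - 1*(-2196) = 560 + 2196 = 2756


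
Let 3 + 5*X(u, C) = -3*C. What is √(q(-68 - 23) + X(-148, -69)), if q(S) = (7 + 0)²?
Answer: √2245/5 ≈ 9.4763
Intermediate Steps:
X(u, C) = -⅗ - 3*C/5 (X(u, C) = -⅗ + (-3*C)/5 = -⅗ - 3*C/5)
q(S) = 49 (q(S) = 7² = 49)
√(q(-68 - 23) + X(-148, -69)) = √(49 + (-⅗ - ⅗*(-69))) = √(49 + (-⅗ + 207/5)) = √(49 + 204/5) = √(449/5) = √2245/5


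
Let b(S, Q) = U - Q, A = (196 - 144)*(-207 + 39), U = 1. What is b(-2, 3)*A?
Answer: 17472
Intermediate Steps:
A = -8736 (A = 52*(-168) = -8736)
b(S, Q) = 1 - Q
b(-2, 3)*A = (1 - 1*3)*(-8736) = (1 - 3)*(-8736) = -2*(-8736) = 17472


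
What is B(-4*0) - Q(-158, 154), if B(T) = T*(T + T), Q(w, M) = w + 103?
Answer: 55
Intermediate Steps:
Q(w, M) = 103 + w
B(T) = 2*T² (B(T) = T*(2*T) = 2*T²)
B(-4*0) - Q(-158, 154) = 2*(-4*0)² - (103 - 158) = 2*0² - 1*(-55) = 2*0 + 55 = 0 + 55 = 55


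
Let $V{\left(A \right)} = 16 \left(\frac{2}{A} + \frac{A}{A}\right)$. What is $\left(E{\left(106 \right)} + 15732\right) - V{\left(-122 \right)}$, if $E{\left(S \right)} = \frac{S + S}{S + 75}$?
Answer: $\frac{173536184}{11041} \approx 15717.0$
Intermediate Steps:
$E{\left(S \right)} = \frac{2 S}{75 + S}$
$V{\left(A \right)} = 16 + \frac{32}{A}$ ($V{\left(A \right)} = 16 \left(\frac{2}{A} + 1\right) = 16 \left(1 + \frac{2}{A}\right) = 16 + \frac{32}{A}$)
$\left(E{\left(106 \right)} + 15732\right) - V{\left(-122 \right)} = \left(2 \cdot 106 \frac{1}{75 + 106} + 15732\right) - \left(16 + \frac{32}{-122}\right) = \left(2 \cdot 106 \cdot \frac{1}{181} + 15732\right) - \left(16 + 32 \left(- \frac{1}{122}\right)\right) = \left(2 \cdot 106 \cdot \frac{1}{181} + 15732\right) - \left(16 - \frac{16}{61}\right) = \left(\frac{212}{181} + 15732\right) - \frac{960}{61} = \frac{2847704}{181} - \frac{960}{61} = \frac{173536184}{11041}$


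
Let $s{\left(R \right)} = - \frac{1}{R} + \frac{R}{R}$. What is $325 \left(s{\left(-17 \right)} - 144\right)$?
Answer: $- \frac{789750}{17} \approx -46456.0$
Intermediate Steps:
$s{\left(R \right)} = 1 - \frac{1}{R}$ ($s{\left(R \right)} = - \frac{1}{R} + 1 = 1 - \frac{1}{R}$)
$325 \left(s{\left(-17 \right)} - 144\right) = 325 \left(\frac{-1 - 17}{-17} - 144\right) = 325 \left(\left(- \frac{1}{17}\right) \left(-18\right) - 144\right) = 325 \left(\frac{18}{17} - 144\right) = 325 \left(- \frac{2430}{17}\right) = - \frac{789750}{17}$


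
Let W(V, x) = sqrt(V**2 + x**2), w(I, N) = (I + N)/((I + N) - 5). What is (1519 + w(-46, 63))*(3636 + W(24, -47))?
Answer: 5528235 + 18245*sqrt(2785)/12 ≈ 5.6085e+6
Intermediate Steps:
w(I, N) = (I + N)/(-5 + I + N)
(1519 + w(-46, 63))*(3636 + W(24, -47)) = (1519 + (-46 + 63)/(-5 - 46 + 63))*(3636 + sqrt(24**2 + (-47)**2)) = (1519 + 17/12)*(3636 + sqrt(576 + 2209)) = (1519 + (1/12)*17)*(3636 + sqrt(2785)) = (1519 + 17/12)*(3636 + sqrt(2785)) = 18245*(3636 + sqrt(2785))/12 = 5528235 + 18245*sqrt(2785)/12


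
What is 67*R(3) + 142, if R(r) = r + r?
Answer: 544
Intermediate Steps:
R(r) = 2*r
67*R(3) + 142 = 67*(2*3) + 142 = 67*6 + 142 = 402 + 142 = 544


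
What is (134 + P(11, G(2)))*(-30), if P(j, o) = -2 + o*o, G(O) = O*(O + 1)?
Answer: -5040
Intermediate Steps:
G(O) = O*(1 + O)
P(j, o) = -2 + o²
(134 + P(11, G(2)))*(-30) = (134 + (-2 + (2*(1 + 2))²))*(-30) = (134 + (-2 + (2*3)²))*(-30) = (134 + (-2 + 6²))*(-30) = (134 + (-2 + 36))*(-30) = (134 + 34)*(-30) = 168*(-30) = -5040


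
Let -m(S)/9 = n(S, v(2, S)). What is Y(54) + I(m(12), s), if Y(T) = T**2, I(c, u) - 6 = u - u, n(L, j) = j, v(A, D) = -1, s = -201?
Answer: 2922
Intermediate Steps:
m(S) = 9 (m(S) = -9*(-1) = 9)
I(c, u) = 6 (I(c, u) = 6 + (u - u) = 6 + 0 = 6)
Y(54) + I(m(12), s) = 54**2 + 6 = 2916 + 6 = 2922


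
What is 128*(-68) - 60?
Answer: -8764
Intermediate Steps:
128*(-68) - 60 = -8704 - 60 = -8764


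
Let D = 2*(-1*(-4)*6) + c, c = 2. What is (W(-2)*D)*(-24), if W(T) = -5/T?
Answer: -3000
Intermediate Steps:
D = 50 (D = 2*(-1*(-4)*6) + 2 = 2*(4*6) + 2 = 2*24 + 2 = 48 + 2 = 50)
(W(-2)*D)*(-24) = (-5/(-2)*50)*(-24) = (-5*(-1/2)*50)*(-24) = ((5/2)*50)*(-24) = 125*(-24) = -3000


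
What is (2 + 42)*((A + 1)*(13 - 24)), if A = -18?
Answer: 8228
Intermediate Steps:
(2 + 42)*((A + 1)*(13 - 24)) = (2 + 42)*((-18 + 1)*(13 - 24)) = 44*(-17*(-11)) = 44*187 = 8228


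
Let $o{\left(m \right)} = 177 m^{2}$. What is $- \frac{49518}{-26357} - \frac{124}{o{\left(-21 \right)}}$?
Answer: $\frac{3861958258}{2057348349} \approx 1.8772$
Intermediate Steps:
$- \frac{49518}{-26357} - \frac{124}{o{\left(-21 \right)}} = - \frac{49518}{-26357} - \frac{124}{177 \left(-21\right)^{2}} = \left(-49518\right) \left(- \frac{1}{26357}\right) - \frac{124}{177 \cdot 441} = \frac{49518}{26357} - \frac{124}{78057} = \frac{3861958258}{2057348349}$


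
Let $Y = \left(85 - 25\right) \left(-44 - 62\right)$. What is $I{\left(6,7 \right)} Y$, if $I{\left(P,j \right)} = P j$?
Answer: $-267120$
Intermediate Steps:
$Y = -6360$ ($Y = 60 \left(-106\right) = -6360$)
$I{\left(6,7 \right)} Y = 6 \cdot 7 \left(-6360\right) = 42 \left(-6360\right) = -267120$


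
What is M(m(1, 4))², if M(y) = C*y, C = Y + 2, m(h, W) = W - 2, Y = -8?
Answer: 144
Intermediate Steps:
m(h, W) = -2 + W
C = -6 (C = -8 + 2 = -6)
M(y) = -6*y
M(m(1, 4))² = (-6*(-2 + 4))² = (-6*2)² = (-12)² = 144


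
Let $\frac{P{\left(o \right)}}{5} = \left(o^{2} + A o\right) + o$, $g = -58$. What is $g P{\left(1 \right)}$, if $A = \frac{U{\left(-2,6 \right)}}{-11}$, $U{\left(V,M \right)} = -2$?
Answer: $- \frac{6960}{11} \approx -632.73$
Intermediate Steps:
$A = \frac{2}{11}$ ($A = - \frac{2}{-11} = \left(-2\right) \left(- \frac{1}{11}\right) = \frac{2}{11} \approx 0.18182$)
$P{\left(o \right)} = 5 o^{2} + \frac{65 o}{11}$ ($P{\left(o \right)} = 5 \left(\left(o^{2} + \frac{2 o}{11}\right) + o\right) = 5 \left(o^{2} + \frac{13 o}{11}\right) = 5 o^{2} + \frac{65 o}{11}$)
$g P{\left(1 \right)} = - 58 \cdot \frac{5}{11} \cdot 1 \left(13 + 11 \cdot 1\right) = - 58 \cdot \frac{5}{11} \cdot 1 \left(13 + 11\right) = - 58 \cdot \frac{5}{11} \cdot 1 \cdot 24 = \left(-58\right) \frac{120}{11} = - \frac{6960}{11}$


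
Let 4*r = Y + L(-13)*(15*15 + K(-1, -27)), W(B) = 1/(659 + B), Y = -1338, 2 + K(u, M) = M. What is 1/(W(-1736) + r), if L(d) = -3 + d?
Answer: -2154/2409251 ≈ -0.00089405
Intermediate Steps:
K(u, M) = -2 + M
r = -2237/2 (r = (-1338 + (-3 - 13)*(15*15 + (-2 - 27)))/4 = (-1338 - 16*(225 - 29))/4 = (-1338 - 16*196)/4 = (-1338 - 3136)/4 = (¼)*(-4474) = -2237/2 ≈ -1118.5)
1/(W(-1736) + r) = 1/(1/(659 - 1736) - 2237/2) = 1/(1/(-1077) - 2237/2) = 1/(-1/1077 - 2237/2) = 1/(-2409251/2154) = -2154/2409251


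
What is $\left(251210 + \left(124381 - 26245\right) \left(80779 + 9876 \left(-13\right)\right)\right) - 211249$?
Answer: $-4672116863$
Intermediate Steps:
$\left(251210 + \left(124381 - 26245\right) \left(80779 + 9876 \left(-13\right)\right)\right) - 211249 = \left(251210 + 98136 \left(80779 - 128388\right)\right) - 211249 = \left(251210 + 98136 \left(-47609\right)\right) - 211249 = \left(251210 - 4672156824\right) - 211249 = -4671905614 - 211249 = -4672116863$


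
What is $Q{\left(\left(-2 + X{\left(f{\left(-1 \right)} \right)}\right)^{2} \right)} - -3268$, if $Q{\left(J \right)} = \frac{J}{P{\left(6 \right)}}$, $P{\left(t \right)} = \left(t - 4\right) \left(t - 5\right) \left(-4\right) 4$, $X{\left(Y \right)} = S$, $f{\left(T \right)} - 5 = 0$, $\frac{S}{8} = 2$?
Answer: $\frac{26095}{8} \approx 3261.9$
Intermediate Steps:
$S = 16$ ($S = 8 \cdot 2 = 16$)
$f{\left(T \right)} = 5$ ($f{\left(T \right)} = 5 + 0 = 5$)
$X{\left(Y \right)} = 16$
$P{\left(t \right)} = - 16 \left(-5 + t\right) \left(-4 + t\right)$ ($P{\left(t \right)} = \left(-4 + t\right) \left(-5 + t\right) \left(-4\right) 4 = \left(-5 + t\right) \left(-4 + t\right) \left(-4\right) 4 = - 4 \left(-5 + t\right) \left(-4 + t\right) 4 = - 16 \left(-5 + t\right) \left(-4 + t\right)$)
$Q{\left(J \right)} = - \frac{J}{32}$ ($Q{\left(J \right)} = \frac{J}{-320 - 16 \cdot 6^{2} + 144 \cdot 6} = \frac{J}{-320 - 576 + 864} = \frac{J}{-32} = J \left(- \frac{1}{32}\right) = - \frac{J}{32}$)
$Q{\left(\left(-2 + X{\left(f{\left(-1 \right)} \right)}\right)^{2} \right)} - -3268 = - \frac{\left(-2 + 16\right)^{2}}{32} - -3268 = - \frac{14^{2}}{32} + 3268 = \left(- \frac{1}{32}\right) 196 + 3268 = - \frac{49}{8} + 3268 = \frac{26095}{8}$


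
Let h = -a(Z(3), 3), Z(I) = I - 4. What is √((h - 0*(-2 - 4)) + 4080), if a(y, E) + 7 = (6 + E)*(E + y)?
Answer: √4069 ≈ 63.789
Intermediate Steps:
Z(I) = -4 + I
a(y, E) = -7 + (6 + E)*(E + y)
h = -11 (h = -(-7 + 3² + 6*3 + 6*(-4 + 3) + 3*(-4 + 3)) = -(-7 + 9 + 18 + 6*(-1) + 3*(-1)) = -(-7 + 9 + 18 - 6 - 3) = -1*11 = -11)
√((h - 0*(-2 - 4)) + 4080) = √((-11 - 0*(-2 - 4)) + 4080) = √((-11 - 0*(-6)) + 4080) = √((-11 - 9*0) + 4080) = √((-11 + 0) + 4080) = √(-11 + 4080) = √4069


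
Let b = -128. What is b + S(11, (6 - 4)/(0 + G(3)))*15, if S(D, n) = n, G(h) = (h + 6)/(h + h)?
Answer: -108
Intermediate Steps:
G(h) = (6 + h)/(2*h) (G(h) = (6 + h)/((2*h)) = (6 + h)*(1/(2*h)) = (6 + h)/(2*h))
b + S(11, (6 - 4)/(0 + G(3)))*15 = -128 + ((6 - 4)/(0 + (½)*(6 + 3)/3))*15 = -128 + (2/(0 + (½)*(⅓)*9))*15 = -128 + (2/(0 + 3/2))*15 = -128 + (2/(3/2))*15 = -128 + (2*(⅔))*15 = -128 + (4/3)*15 = -128 + 20 = -108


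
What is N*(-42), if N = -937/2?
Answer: 19677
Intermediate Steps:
N = -937/2 (N = -937*½ = -937/2 ≈ -468.50)
N*(-42) = -937/2*(-42) = 19677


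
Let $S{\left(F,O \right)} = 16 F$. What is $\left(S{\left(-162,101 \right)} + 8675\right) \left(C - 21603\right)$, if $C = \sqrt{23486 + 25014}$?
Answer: $-131411049 + 60830 \sqrt{485} \approx -1.3007 \cdot 10^{8}$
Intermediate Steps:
$C = 10 \sqrt{485}$ ($C = \sqrt{48500} = 10 \sqrt{485} \approx 220.23$)
$\left(S{\left(-162,101 \right)} + 8675\right) \left(C - 21603\right) = \left(16 \left(-162\right) + 8675\right) \left(10 \sqrt{485} - 21603\right) = \left(-2592 + 8675\right) \left(-21603 + 10 \sqrt{485}\right) = 6083 \left(-21603 + 10 \sqrt{485}\right) = -131411049 + 60830 \sqrt{485}$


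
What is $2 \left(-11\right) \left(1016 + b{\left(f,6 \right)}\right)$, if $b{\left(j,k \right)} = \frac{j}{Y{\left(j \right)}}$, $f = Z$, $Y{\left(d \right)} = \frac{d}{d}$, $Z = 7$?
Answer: $-22506$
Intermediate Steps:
$Y{\left(d \right)} = 1$
$f = 7$
$b{\left(j,k \right)} = j$ ($b{\left(j,k \right)} = \frac{j}{1} = j 1 = j$)
$2 \left(-11\right) \left(1016 + b{\left(f,6 \right)}\right) = 2 \left(-11\right) \left(1016 + 7\right) = \left(-22\right) 1023 = -22506$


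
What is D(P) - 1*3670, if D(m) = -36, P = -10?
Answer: -3706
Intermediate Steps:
D(P) - 1*3670 = -36 - 1*3670 = -36 - 3670 = -3706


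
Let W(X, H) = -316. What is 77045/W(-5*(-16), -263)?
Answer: -77045/316 ≈ -243.81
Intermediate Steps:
77045/W(-5*(-16), -263) = 77045/(-316) = 77045*(-1/316) = -77045/316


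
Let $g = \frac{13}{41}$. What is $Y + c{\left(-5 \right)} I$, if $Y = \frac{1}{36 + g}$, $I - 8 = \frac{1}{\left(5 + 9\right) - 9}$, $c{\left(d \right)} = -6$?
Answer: $- \frac{366089}{7445} \approx -49.172$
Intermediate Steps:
$g = \frac{13}{41}$ ($g = 13 \cdot \frac{1}{41} = \frac{13}{41} \approx 0.31707$)
$I = \frac{41}{5}$ ($I = 8 + \frac{1}{\left(5 + 9\right) - 9} = 8 + \frac{1}{14 - 9} = 8 + \frac{1}{5} = \frac{41}{5} \approx 8.2$)
$Y = \frac{41}{1489}$ ($Y = \frac{1}{36 + \frac{13}{41}} = \frac{1}{\frac{1489}{41}} = \frac{41}{1489} \approx 0.027535$)
$Y + c{\left(-5 \right)} I = \frac{41}{1489} - \frac{246}{5} = - \frac{366089}{7445}$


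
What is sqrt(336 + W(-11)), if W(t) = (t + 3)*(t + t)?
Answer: 16*sqrt(2) ≈ 22.627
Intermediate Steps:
W(t) = 2*t*(3 + t) (W(t) = (3 + t)*(2*t) = 2*t*(3 + t))
sqrt(336 + W(-11)) = sqrt(336 + 2*(-11)*(3 - 11)) = sqrt(336 + 2*(-11)*(-8)) = sqrt(336 + 176) = sqrt(512) = 16*sqrt(2)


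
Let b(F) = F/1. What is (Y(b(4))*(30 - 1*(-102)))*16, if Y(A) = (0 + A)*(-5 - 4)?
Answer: -76032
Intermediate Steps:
b(F) = F (b(F) = F*1 = F)
Y(A) = -9*A (Y(A) = A*(-9) = -9*A)
(Y(b(4))*(30 - 1*(-102)))*16 = ((-9*4)*(30 - 1*(-102)))*16 = -36*(30 + 102)*16 = -36*132*16 = -4752*16 = -76032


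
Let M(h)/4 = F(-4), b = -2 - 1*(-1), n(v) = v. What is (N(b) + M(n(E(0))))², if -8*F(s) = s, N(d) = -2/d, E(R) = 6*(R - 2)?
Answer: 16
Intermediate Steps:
E(R) = -12 + 6*R (E(R) = 6*(-2 + R) = -12 + 6*R)
b = -1 (b = -2 + 1 = -1)
F(s) = -s/8
M(h) = 2 (M(h) = 4*(-⅛*(-4)) = 4*(½) = 2)
(N(b) + M(n(E(0))))² = (-2/(-1) + 2)² = (-2*(-1) + 2)² = (2 + 2)² = 4² = 16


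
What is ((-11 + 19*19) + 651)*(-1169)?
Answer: -1170169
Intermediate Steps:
((-11 + 19*19) + 651)*(-1169) = ((-11 + 361) + 651)*(-1169) = (350 + 651)*(-1169) = 1001*(-1169) = -1170169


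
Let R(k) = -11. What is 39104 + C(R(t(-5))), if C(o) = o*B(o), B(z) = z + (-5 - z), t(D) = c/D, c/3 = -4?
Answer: 39159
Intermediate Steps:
c = -12 (c = 3*(-4) = -12)
t(D) = -12/D
B(z) = -5
C(o) = -5*o (C(o) = o*(-5) = -5*o)
39104 + C(R(t(-5))) = 39104 - 5*(-11) = 39104 + 55 = 39159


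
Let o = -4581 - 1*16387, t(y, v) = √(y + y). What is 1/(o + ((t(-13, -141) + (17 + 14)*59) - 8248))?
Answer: -27387/750047795 - I*√26/750047795 ≈ -3.6514e-5 - 6.7983e-9*I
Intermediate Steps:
t(y, v) = √2*√y (t(y, v) = √(2*y) = √2*√y)
o = -20968 (o = -4581 - 16387 = -20968)
1/(o + ((t(-13, -141) + (17 + 14)*59) - 8248)) = 1/(-20968 + ((√2*√(-13) + (17 + 14)*59) - 8248)) = 1/(-20968 + ((√2*(I*√13) + 31*59) - 8248)) = 1/(-20968 + ((I*√26 + 1829) - 8248)) = 1/(-20968 + ((1829 + I*√26) - 8248)) = 1/(-20968 + (-6419 + I*√26)) = 1/(-27387 + I*√26)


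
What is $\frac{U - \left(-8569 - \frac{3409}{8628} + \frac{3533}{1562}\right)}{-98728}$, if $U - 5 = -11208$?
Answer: $\frac{2537386235}{95039352672} \approx 0.026698$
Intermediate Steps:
$U = -11203$ ($U = 5 - 11208 = -11203$)
$\frac{U - \left(-8569 - \frac{3409}{8628} + \frac{3533}{1562}\right)}{-98728} = \frac{-11203 - \left(-8569 - \frac{3409}{8628} + \frac{3533}{1562}\right)}{-98728} = \left(-11203 - \left(-8569 - \frac{3409}{8628} + \frac{3533}{1562}\right)\right) \left(- \frac{1}{98728}\right) = \left(-11203 + \left(8569 - \left(\frac{3533}{1562} - \frac{3409}{8628}\right)\right)\right) \left(- \frac{1}{98728}\right) = \left(-11203 + \left(8569 - \frac{12578933}{6738468}\right)\right) \left(- \frac{1}{98728}\right) = \left(-11203 + \frac{57729353359}{6738468}\right) \left(- \frac{1}{98728}\right) = \left(- \frac{17761703645}{6738468}\right) \left(- \frac{1}{98728}\right) = \frac{2537386235}{95039352672}$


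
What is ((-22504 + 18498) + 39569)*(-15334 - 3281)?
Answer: -662005245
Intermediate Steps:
((-22504 + 18498) + 39569)*(-15334 - 3281) = (-4006 + 39569)*(-18615) = 35563*(-18615) = -662005245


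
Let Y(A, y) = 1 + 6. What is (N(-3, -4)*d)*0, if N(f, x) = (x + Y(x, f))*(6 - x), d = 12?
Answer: 0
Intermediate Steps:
Y(A, y) = 7
N(f, x) = (6 - x)*(7 + x) (N(f, x) = (x + 7)*(6 - x) = (7 + x)*(6 - x) = (6 - x)*(7 + x))
(N(-3, -4)*d)*0 = ((42 - 1*(-4) - 1*(-4)²)*12)*0 = ((42 + 4 - 1*16)*12)*0 = ((42 + 4 - 16)*12)*0 = (30*12)*0 = 360*0 = 0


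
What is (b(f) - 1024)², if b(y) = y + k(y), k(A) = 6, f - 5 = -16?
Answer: 1058841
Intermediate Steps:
f = -11 (f = 5 - 16 = -11)
b(y) = 6 + y (b(y) = y + 6 = 6 + y)
(b(f) - 1024)² = ((6 - 11) - 1024)² = (-5 - 1024)² = (-1029)² = 1058841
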